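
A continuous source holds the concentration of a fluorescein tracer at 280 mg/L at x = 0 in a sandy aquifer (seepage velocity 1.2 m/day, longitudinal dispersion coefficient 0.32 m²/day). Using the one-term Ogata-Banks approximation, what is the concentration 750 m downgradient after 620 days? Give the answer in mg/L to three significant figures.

For a continuous step input, C/C₀ ≈ ½·erfc((x−vt)/(2√(Dt))).
vt = 1.2 × 620 = 744 m and 2√(Dt) = 2√(0.32 × 620) = 28.17 m.
Argument (x−vt)/(2√(Dt)) = (750 − 744)/28.17 = 0.2130; ½·erfc(0.2130) = 0.3816.
C = 280 × 0.3816 = 107 mg/L.

107 mg/L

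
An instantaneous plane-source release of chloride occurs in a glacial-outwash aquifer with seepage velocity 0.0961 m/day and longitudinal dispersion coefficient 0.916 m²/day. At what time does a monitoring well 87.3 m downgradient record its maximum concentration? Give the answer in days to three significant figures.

815 days

For the 1D instantaneous-source solution, setting ∂C/∂t = 0 at fixed x gives v²t² + 2Dt − x² = 0, so t = (√(D² + v²x²) − D)/v².
√(D² + v²x²) = √(0.916² + 0.0961² × 87.3²) = 8.439; v² = 0.00923521.
t = (8.439 − 0.916)/0.00923521 = 815 days (vs. the pure-advection estimate x/v = 908 d).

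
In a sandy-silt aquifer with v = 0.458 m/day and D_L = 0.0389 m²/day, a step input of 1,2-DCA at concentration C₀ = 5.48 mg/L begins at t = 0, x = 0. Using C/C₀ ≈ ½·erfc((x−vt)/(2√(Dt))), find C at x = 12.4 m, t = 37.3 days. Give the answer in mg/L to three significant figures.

For a continuous step input, C/C₀ ≈ ½·erfc((x−vt)/(2√(Dt))).
vt = 0.458 × 37.3 = 17.0834 m and 2√(Dt) = 2√(0.0389 × 37.3) = 2.409 m.
Argument (x−vt)/(2√(Dt)) = (12.4 − 17.0834)/2.409 = -1.944; ½·erfc(-1.944) = 0.9970.
C = 5.48 × 0.9970 = 5.46 mg/L.

5.46 mg/L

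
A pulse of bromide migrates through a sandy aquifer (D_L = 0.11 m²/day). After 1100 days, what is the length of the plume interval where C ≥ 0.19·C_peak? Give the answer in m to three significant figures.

56.7 m

The plume is Gaussian with σ = √(2Dt) = √(2 × 0.11 × 1100) = 15.56 m.
C/C_peak = exp(−Δx²/(2σ²)) = 0.19 ⇒ Δx = σ·√(−2 ln 0.19) = 15.56 × 1.822 = 28.35 m.
Width = 2Δx = 56.7 m.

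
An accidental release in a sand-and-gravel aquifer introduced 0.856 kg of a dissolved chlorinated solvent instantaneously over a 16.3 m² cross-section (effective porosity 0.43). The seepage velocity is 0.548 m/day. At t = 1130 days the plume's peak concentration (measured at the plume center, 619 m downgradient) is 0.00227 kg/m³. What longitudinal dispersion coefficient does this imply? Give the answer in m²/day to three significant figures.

At the plume center C_max = M/(n_e·A·√(4πDt)), so D = M²/(4πt·(n_e·A·C_max)²).
n_e·A·C_max = 0.43 × 16.3 × 0.00227 = 0.01591 kg/m.
D = 0.856²/(4π × 1130 × 0.01591²) = 0.204 m²/day.

0.204 m²/day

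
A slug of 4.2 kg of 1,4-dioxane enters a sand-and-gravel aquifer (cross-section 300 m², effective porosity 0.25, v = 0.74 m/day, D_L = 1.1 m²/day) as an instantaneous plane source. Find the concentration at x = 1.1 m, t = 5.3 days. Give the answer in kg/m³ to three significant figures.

0.00465 kg/m³

For an instantaneous plane source, C(x,t) = M/(n_e·A·√(4πDt)) · exp(−(x−vt)²/(4Dt)), with n_e·A the pore (flow) area.
Plume center vt = 0.74 × 5.3 = 3.922 m, so the well at 1.1 m is 2.822 m upgradient of the peak.
√(4πDt) = 8.559 m, giving peak height M/(n_e·A·√(4πDt)) = 4.2/(0.25 × 300 × 8.559) = 0.006543 kg/m³.
(x−vt)²/(4Dt) = (-2.822)²/(4 × 1.1 × 5.3) = 0.3415; exp(−0.3415) = 0.7107.
C = 0.006543 × 0.7107 = 0.00465 kg/m³.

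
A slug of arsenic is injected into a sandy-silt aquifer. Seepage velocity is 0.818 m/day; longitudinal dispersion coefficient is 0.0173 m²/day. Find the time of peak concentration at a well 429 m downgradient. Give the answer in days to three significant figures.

For the 1D instantaneous-source solution, setting ∂C/∂t = 0 at fixed x gives v²t² + 2Dt − x² = 0, so t = (√(D² + v²x²) − D)/v².
√(D² + v²x²) = √(0.0173² + 0.818² × 429²) = 350.9; v² = 0.669124.
t = (350.9 − 0.0173)/0.669124 = 524 days (vs. the pure-advection estimate x/v = 524 d).

524 days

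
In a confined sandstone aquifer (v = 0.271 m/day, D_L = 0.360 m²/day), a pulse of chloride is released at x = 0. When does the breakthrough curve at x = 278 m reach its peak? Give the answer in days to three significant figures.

1020 days

For the 1D instantaneous-source solution, setting ∂C/∂t = 0 at fixed x gives v²t² + 2Dt − x² = 0, so t = (√(D² + v²x²) − D)/v².
√(D² + v²x²) = √(0.360² + 0.271² × 278²) = 75.34; v² = 0.073441.
t = (75.34 − 0.360)/0.073441 = 1020 days (vs. the pure-advection estimate x/v = 1030 d).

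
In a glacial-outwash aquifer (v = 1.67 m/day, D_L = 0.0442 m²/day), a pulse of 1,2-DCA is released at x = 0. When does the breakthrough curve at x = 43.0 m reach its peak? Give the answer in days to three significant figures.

25.7 days

For the 1D instantaneous-source solution, setting ∂C/∂t = 0 at fixed x gives v²t² + 2Dt − x² = 0, so t = (√(D² + v²x²) − D)/v².
√(D² + v²x²) = √(0.0442² + 1.67² × 43.0²) = 71.81; v² = 2.7889.
t = (71.81 − 0.0442)/2.7889 = 25.7 days (vs. the pure-advection estimate x/v = 25.7 d).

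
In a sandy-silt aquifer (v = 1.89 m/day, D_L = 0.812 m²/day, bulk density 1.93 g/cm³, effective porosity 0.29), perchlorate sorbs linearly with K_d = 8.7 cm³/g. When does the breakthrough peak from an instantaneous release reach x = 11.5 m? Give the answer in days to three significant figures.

345 days

Retardation factor R = 1 + ρ_b·K_d/n = 1 + 1.93 × 8.7/0.29 = 58.90.
Sorption retards both mechanisms: v_R = v/R = 0.03209 m/day, D_R = D/R = 0.01379 m²/day.
Peak time from v_R²t² + 2D_R t − x² = 0: t = (√(D_R² + v_R²x²) − D_R)/v_R².
√(D_R² + v_R²x²) = √(0.01379² + 0.03209² × 11.5²) = 0.3693; v_R² = 0.001030.
t = (0.3693 − 0.01379)/0.001030 = 345 days.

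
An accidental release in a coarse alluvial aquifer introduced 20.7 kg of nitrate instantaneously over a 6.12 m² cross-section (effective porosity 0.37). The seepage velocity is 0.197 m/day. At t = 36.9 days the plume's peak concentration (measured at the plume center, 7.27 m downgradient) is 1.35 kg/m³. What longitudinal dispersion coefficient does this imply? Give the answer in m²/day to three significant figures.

At the plume center C_max = M/(n_e·A·√(4πDt)), so D = M²/(4πt·(n_e·A·C_max)²).
n_e·A·C_max = 0.37 × 6.12 × 1.35 = 3.057 kg/m.
D = 20.7²/(4π × 36.9 × 3.057²) = 0.0989 m²/day.

0.0989 m²/day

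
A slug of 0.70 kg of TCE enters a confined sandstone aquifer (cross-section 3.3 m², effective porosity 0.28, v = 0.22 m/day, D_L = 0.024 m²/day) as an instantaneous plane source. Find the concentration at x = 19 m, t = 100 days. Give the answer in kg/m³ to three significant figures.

0.0540 kg/m³

For an instantaneous plane source, C(x,t) = M/(n_e·A·√(4πDt)) · exp(−(x−vt)²/(4Dt)), with n_e·A the pore (flow) area.
Plume center vt = 0.22 × 100 = 22 m, so the well at 19 m is 3 m upgradient of the peak.
√(4πDt) = 5.492 m, giving peak height M/(n_e·A·√(4πDt)) = 0.70/(0.28 × 3.3 × 5.492) = 0.1379 kg/m³.
(x−vt)²/(4Dt) = (-3)²/(4 × 0.024 × 100) = 0.9375; exp(−0.9375) = 0.3916.
C = 0.1379 × 0.3916 = 0.0540 kg/m³.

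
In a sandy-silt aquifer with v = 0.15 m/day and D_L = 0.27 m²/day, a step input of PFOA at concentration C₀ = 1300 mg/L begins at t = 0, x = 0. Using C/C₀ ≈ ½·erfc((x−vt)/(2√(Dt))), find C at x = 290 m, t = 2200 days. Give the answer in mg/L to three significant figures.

1140 mg/L

For a continuous step input, C/C₀ ≈ ½·erfc((x−vt)/(2√(Dt))).
vt = 0.15 × 2200 = 330 m and 2√(Dt) = 2√(0.27 × 2200) = 48.74 m.
Argument (x−vt)/(2√(Dt)) = (290 − 330)/48.74 = -0.8207; ½·erfc(-0.8207) = 0.8771.
C = 1300 × 0.8771 = 1140 mg/L.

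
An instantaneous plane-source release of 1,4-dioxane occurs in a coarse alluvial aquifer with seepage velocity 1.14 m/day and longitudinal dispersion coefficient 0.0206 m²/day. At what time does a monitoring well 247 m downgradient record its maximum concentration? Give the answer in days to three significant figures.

For the 1D instantaneous-source solution, setting ∂C/∂t = 0 at fixed x gives v²t² + 2Dt − x² = 0, so t = (√(D² + v²x²) − D)/v².
√(D² + v²x²) = √(0.0206² + 1.14² × 247²) = 281.6; v² = 1.2996.
t = (281.6 − 0.0206)/1.2996 = 217 days (vs. the pure-advection estimate x/v = 217 d).

217 days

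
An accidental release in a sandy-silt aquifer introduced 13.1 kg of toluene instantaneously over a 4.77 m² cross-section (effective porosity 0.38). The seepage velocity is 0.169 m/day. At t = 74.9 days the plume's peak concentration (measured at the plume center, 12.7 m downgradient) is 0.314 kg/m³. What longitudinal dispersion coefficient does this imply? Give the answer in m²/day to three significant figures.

0.563 m²/day

At the plume center C_max = M/(n_e·A·√(4πDt)), so D = M²/(4πt·(n_e·A·C_max)²).
n_e·A·C_max = 0.38 × 4.77 × 0.314 = 0.5692 kg/m.
D = 13.1²/(4π × 74.9 × 0.5692²) = 0.563 m²/day.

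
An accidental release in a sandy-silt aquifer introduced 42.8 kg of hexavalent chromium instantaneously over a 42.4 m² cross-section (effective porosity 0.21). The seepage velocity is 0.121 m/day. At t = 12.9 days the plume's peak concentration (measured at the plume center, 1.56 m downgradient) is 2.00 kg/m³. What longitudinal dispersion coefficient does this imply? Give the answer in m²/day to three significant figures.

0.0356 m²/day

At the plume center C_max = M/(n_e·A·√(4πDt)), so D = M²/(4πt·(n_e·A·C_max)²).
n_e·A·C_max = 0.21 × 42.4 × 2.00 = 17.81 kg/m.
D = 42.8²/(4π × 12.9 × 17.81²) = 0.0356 m²/day.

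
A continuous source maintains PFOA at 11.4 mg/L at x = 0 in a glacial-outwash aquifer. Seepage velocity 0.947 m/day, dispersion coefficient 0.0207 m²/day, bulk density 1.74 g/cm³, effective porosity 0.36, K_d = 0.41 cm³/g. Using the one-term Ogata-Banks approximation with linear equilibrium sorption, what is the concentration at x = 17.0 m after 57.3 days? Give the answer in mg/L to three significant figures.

Retardation factor R = 1 + ρ_b·K_d/n = 1 + 1.74 × 0.41/0.36 = 2.982.
Sorption retards both mechanisms: v_R = v/R = 0.3176 m/day, D_R = D/R = 0.006942 m²/day.
v_R·t = 0.3176 × 57.3 = 18.19848 m; 2√(D_R t) = 1.261 m; argument = (17.0 − 18.19848)/1.261 = -0.9504.
C = C₀ × ½·erfc(-0.9504) = 11.4 × 0.9105 = 10.4 mg/L.

10.4 mg/L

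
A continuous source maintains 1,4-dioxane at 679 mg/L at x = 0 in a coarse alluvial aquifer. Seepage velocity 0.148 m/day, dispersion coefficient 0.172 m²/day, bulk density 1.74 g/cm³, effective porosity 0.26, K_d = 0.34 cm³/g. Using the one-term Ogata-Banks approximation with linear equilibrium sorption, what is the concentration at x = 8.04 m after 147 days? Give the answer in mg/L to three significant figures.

Retardation factor R = 1 + ρ_b·K_d/n = 1 + 1.74 × 0.34/0.26 = 3.275.
Sorption retards both mechanisms: v_R = v/R = 0.04519 m/day, D_R = D/R = 0.05252 m²/day.
v_R·t = 0.04519 × 147 = 6.64293 m; 2√(D_R t) = 5.557 m; argument = (8.04 − 6.64293)/5.557 = 0.2514.
C = C₀ × ½·erfc(0.2514) = 679 × 0.3611 = 245 mg/L.

245 mg/L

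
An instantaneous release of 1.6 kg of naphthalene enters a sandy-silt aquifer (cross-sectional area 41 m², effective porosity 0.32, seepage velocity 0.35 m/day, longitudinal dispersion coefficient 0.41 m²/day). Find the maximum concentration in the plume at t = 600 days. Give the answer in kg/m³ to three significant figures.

The peak of an instantaneous 1D plume sits at x = vt; there the Gaussian factor is 1 and C_max = M/(n_e·A·√(4πDt)), where n_e·A is the pore area the mass is dissolved in.
√(4πDt) = √(4π × 0.41 × 600) = 55.60 m, so C_max = 1.6/(0.32 × 41 × 55.60) = 0.00219 kg/m³.

0.00219 kg/m³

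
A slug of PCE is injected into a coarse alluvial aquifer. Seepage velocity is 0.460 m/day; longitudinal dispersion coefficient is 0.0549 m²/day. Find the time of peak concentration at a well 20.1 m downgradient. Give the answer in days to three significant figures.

For the 1D instantaneous-source solution, setting ∂C/∂t = 0 at fixed x gives v²t² + 2Dt − x² = 0, so t = (√(D² + v²x²) − D)/v².
√(D² + v²x²) = √(0.0549² + 0.460² × 20.1²) = 9.246; v² = 0.2116.
t = (9.246 − 0.0549)/0.2116 = 43.4 days (vs. the pure-advection estimate x/v = 43.7 d).

43.4 days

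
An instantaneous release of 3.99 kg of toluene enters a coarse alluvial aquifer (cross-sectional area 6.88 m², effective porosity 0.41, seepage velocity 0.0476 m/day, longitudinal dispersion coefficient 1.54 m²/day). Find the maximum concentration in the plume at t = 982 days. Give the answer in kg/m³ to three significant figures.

0.0103 kg/m³

The peak of an instantaneous 1D plume sits at x = vt; there the Gaussian factor is 1 and C_max = M/(n_e·A·√(4πDt)), where n_e·A is the pore area the mass is dissolved in.
√(4πDt) = √(4π × 1.54 × 982) = 137.9 m, so C_max = 3.99/(0.41 × 6.88 × 137.9) = 0.0103 kg/m³.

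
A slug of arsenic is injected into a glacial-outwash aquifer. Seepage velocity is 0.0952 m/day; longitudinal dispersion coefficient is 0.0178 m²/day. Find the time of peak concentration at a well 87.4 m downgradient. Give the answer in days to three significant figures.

For the 1D instantaneous-source solution, setting ∂C/∂t = 0 at fixed x gives v²t² + 2Dt − x² = 0, so t = (√(D² + v²x²) − D)/v².
√(D² + v²x²) = √(0.0178² + 0.0952² × 87.4²) = 8.320; v² = 0.00906304.
t = (8.320 − 0.0178)/0.00906304 = 916 days (vs. the pure-advection estimate x/v = 918 d).

916 days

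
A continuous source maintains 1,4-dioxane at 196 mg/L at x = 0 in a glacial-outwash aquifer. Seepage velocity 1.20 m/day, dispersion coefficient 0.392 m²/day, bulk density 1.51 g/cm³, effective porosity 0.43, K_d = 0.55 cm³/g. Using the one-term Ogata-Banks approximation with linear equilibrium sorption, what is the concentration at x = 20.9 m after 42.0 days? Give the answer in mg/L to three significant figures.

26.3 mg/L

Retardation factor R = 1 + ρ_b·K_d/n = 1 + 1.51 × 0.55/0.43 = 2.931.
Sorption retards both mechanisms: v_R = v/R = 0.4094 m/day, D_R = D/R = 0.1337 m²/day.
v_R·t = 0.4094 × 42.0 = 17.1948 m; 2√(D_R t) = 4.739 m; argument = (20.9 − 17.1948)/4.739 = 0.7819.
C = C₀ × ½·erfc(0.7819) = 196 × 0.1344 = 26.3 mg/L.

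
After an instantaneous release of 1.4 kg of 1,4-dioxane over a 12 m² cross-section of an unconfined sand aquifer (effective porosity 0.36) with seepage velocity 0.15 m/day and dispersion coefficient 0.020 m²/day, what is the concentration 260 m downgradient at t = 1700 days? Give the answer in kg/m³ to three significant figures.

For an instantaneous plane source, C(x,t) = M/(n_e·A·√(4πDt)) · exp(−(x−vt)²/(4Dt)), with n_e·A the pore (flow) area.
Plume center vt = 0.15 × 1700 = 255 m, so the well at 260 m is 5 m downgradient of the peak.
√(4πDt) = 20.67 m, giving peak height M/(n_e·A·√(4πDt)) = 1.4/(0.36 × 12 × 20.67) = 0.01568 kg/m³.
(x−vt)²/(4Dt) = (5)²/(4 × 0.020 × 1700) = 0.1838; exp(−0.1838) = 0.8321.
C = 0.01568 × 0.8321 = 0.0130 kg/m³.

0.0130 kg/m³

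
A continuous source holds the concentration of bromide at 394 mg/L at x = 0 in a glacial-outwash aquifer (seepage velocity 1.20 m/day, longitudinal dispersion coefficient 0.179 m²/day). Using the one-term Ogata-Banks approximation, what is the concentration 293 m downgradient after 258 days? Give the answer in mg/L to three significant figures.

For a continuous step input, C/C₀ ≈ ½·erfc((x−vt)/(2√(Dt))).
vt = 1.20 × 258 = 309.6 m and 2√(Dt) = 2√(0.179 × 258) = 13.59 m.
Argument (x−vt)/(2√(Dt)) = (293 − 309.6)/13.59 = -1.221; ½·erfc(-1.221) = 0.9579.
C = 394 × 0.9579 = 377 mg/L.

377 mg/L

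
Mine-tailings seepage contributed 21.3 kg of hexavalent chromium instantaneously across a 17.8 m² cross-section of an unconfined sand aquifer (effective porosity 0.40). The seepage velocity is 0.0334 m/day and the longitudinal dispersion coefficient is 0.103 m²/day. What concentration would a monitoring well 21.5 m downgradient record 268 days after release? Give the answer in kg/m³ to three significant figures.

0.0386 kg/m³

For an instantaneous plane source, C(x,t) = M/(n_e·A·√(4πDt)) · exp(−(x−vt)²/(4Dt)), with n_e·A the pore (flow) area.
Plume center vt = 0.0334 × 268 = 8.9512 m, so the well at 21.5 m is 12.5488 m downgradient of the peak.
√(4πDt) = 18.62 m, giving peak height M/(n_e·A·√(4πDt)) = 21.3/(0.40 × 17.8 × 18.62) = 0.1607 kg/m³.
(x−vt)²/(4Dt) = (12.5488)²/(4 × 0.103 × 268) = 1.426; exp(−1.426) = 0.2403.
C = 0.1607 × 0.2403 = 0.0386 kg/m³.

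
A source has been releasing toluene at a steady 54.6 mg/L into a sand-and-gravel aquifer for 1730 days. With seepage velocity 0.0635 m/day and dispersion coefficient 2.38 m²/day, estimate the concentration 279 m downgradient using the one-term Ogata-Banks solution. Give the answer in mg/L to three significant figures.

For a continuous step input, C/C₀ ≈ ½·erfc((x−vt)/(2√(Dt))).
vt = 0.0635 × 1730 = 109.855 m and 2√(Dt) = 2√(2.38 × 1730) = 128.3 m.
Argument (x−vt)/(2√(Dt)) = (279 − 109.855)/128.3 = 1.318; ½·erfc(1.318) = 0.03117.
C = 54.6 × 0.03117 = 1.70 mg/L.

1.70 mg/L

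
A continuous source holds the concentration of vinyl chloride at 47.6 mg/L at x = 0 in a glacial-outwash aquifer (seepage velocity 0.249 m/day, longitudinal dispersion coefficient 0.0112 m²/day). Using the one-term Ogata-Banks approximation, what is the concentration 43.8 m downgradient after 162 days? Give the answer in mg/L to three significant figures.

For a continuous step input, C/C₀ ≈ ½·erfc((x−vt)/(2√(Dt))).
vt = 0.249 × 162 = 40.338 m and 2√(Dt) = 2√(0.0112 × 162) = 2.694 m.
Argument (x−vt)/(2√(Dt)) = (43.8 − 40.338)/2.694 = 1.285; ½·erfc(1.285) = 0.03459.
C = 47.6 × 0.03459 = 1.65 mg/L.

1.65 mg/L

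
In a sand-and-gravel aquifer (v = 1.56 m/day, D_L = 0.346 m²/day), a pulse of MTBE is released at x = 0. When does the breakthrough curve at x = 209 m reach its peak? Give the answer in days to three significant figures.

For the 1D instantaneous-source solution, setting ∂C/∂t = 0 at fixed x gives v²t² + 2Dt − x² = 0, so t = (√(D² + v²x²) − D)/v².
√(D² + v²x²) = √(0.346² + 1.56² × 209²) = 326.0; v² = 2.4336.
t = (326.0 − 0.346)/2.4336 = 134 days (vs. the pure-advection estimate x/v = 134 d).

134 days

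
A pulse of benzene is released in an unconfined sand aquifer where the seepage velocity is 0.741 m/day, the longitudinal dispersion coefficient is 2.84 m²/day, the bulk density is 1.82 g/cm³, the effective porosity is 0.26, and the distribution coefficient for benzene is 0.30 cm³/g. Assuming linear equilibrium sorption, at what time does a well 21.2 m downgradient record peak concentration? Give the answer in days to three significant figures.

74.1 days

Retardation factor R = 1 + ρ_b·K_d/n = 1 + 1.82 × 0.30/0.26 = 3.100.
Sorption retards both mechanisms: v_R = v/R = 0.2390 m/day, D_R = D/R = 0.9161 m²/day.
Peak time from v_R²t² + 2D_R t − x² = 0: t = (√(D_R² + v_R²x²) − D_R)/v_R².
√(D_R² + v_R²x²) = √(0.9161² + 0.2390² × 21.2²) = 5.149; v_R² = 0.05712.
t = (5.149 − 0.9161)/0.05712 = 74.1 days.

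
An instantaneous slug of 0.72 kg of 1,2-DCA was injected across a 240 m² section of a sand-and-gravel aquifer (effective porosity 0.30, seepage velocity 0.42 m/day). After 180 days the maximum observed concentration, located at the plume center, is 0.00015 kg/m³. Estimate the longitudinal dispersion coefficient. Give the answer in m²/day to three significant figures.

1.96 m²/day

At the plume center C_max = M/(n_e·A·√(4πDt)), so D = M²/(4πt·(n_e·A·C_max)²).
n_e·A·C_max = 0.30 × 240 × 0.00015 = 0.01080 kg/m.
D = 0.72²/(4π × 180 × 0.01080²) = 1.96 m²/day.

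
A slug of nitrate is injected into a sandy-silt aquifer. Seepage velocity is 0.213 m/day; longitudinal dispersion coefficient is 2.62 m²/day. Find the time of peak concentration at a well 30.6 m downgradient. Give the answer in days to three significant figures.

97.1 days

For the 1D instantaneous-source solution, setting ∂C/∂t = 0 at fixed x gives v²t² + 2Dt − x² = 0, so t = (√(D² + v²x²) − D)/v².
√(D² + v²x²) = √(2.62² + 0.213² × 30.6²) = 7.025; v² = 0.045369.
t = (7.025 − 2.62)/0.045369 = 97.1 days (vs. the pure-advection estimate x/v = 144 d).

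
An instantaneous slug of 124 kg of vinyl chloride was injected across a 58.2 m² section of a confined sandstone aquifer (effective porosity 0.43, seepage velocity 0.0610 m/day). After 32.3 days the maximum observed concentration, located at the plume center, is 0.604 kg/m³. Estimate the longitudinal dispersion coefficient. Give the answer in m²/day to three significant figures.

0.166 m²/day

At the plume center C_max = M/(n_e·A·√(4πDt)), so D = M²/(4πt·(n_e·A·C_max)²).
n_e·A·C_max = 0.43 × 58.2 × 0.604 = 15.12 kg/m.
D = 124²/(4π × 32.3 × 15.12²) = 0.166 m²/day.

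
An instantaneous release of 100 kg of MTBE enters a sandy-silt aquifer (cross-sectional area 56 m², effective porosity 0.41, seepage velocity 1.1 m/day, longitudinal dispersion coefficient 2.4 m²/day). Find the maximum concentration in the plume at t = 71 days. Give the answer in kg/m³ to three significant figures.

0.0941 kg/m³

The peak of an instantaneous 1D plume sits at x = vt; there the Gaussian factor is 1 and C_max = M/(n_e·A·√(4πDt)), where n_e·A is the pore area the mass is dissolved in.
√(4πDt) = √(4π × 2.4 × 71) = 46.27 m, so C_max = 100/(0.41 × 56 × 46.27) = 0.0941 kg/m³.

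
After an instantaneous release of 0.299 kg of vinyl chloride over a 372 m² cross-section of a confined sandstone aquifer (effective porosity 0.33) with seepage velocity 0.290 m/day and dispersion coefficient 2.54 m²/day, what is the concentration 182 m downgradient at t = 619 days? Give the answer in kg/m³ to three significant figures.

For an instantaneous plane source, C(x,t) = M/(n_e·A·√(4πDt)) · exp(−(x−vt)²/(4Dt)), with n_e·A the pore (flow) area.
Plume center vt = 0.290 × 619 = 179.51 m, so the well at 182 m is 2.49 m downgradient of the peak.
√(4πDt) = 140.6 m, giving peak height M/(n_e·A·√(4πDt)) = 0.299/(0.33 × 372 × 140.6) = 1.732e-05 kg/m³.
(x−vt)²/(4Dt) = (2.49)²/(4 × 2.54 × 619) = 0.0009859; exp(−0.0009859) = 0.9990.
C = 1.732e-05 × 0.9990 = 1.73e-05 kg/m³.

1.73e-05 kg/m³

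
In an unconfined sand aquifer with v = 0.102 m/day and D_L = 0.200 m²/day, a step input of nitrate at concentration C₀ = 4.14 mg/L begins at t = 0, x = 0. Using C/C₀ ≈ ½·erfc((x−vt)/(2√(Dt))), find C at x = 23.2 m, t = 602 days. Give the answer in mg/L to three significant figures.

For a continuous step input, C/C₀ ≈ ½·erfc((x−vt)/(2√(Dt))).
vt = 0.102 × 602 = 61.404 m and 2√(Dt) = 2√(0.200 × 602) = 21.95 m.
Argument (x−vt)/(2√(Dt)) = (23.2 − 61.404)/21.95 = -1.741; ½·erfc(-1.741) = 0.9931.
C = 4.14 × 0.9931 = 4.11 mg/L.

4.11 mg/L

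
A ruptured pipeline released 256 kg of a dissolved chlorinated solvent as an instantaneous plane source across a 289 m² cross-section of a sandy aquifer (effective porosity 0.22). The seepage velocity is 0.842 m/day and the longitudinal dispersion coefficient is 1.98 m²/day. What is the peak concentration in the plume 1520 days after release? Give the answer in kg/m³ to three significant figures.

0.0207 kg/m³

The peak of an instantaneous 1D plume sits at x = vt; there the Gaussian factor is 1 and C_max = M/(n_e·A·√(4πDt)), where n_e·A is the pore area the mass is dissolved in.
√(4πDt) = √(4π × 1.98 × 1520) = 194.5 m, so C_max = 256/(0.22 × 289 × 194.5) = 0.0207 kg/m³.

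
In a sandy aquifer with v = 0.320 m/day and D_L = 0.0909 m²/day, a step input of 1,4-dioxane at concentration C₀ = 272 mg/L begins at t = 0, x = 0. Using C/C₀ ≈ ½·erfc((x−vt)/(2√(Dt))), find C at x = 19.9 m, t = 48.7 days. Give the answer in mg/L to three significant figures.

20.0 mg/L

For a continuous step input, C/C₀ ≈ ½·erfc((x−vt)/(2√(Dt))).
vt = 0.320 × 48.7 = 15.584 m and 2√(Dt) = 2√(0.0909 × 48.7) = 4.208 m.
Argument (x−vt)/(2√(Dt)) = (19.9 − 15.584)/4.208 = 1.026; ½·erfc(1.026) = 0.07339.
C = 272 × 0.07339 = 20.0 mg/L.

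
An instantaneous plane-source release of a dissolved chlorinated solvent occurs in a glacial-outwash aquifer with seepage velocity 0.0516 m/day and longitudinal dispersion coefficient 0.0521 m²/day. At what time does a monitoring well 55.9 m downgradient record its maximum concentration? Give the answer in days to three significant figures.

For the 1D instantaneous-source solution, setting ∂C/∂t = 0 at fixed x gives v²t² + 2Dt − x² = 0, so t = (√(D² + v²x²) − D)/v².
√(D² + v²x²) = √(0.0521² + 0.0516² × 55.9²) = 2.885; v² = 0.00266256.
t = (2.885 − 0.0521)/0.00266256 = 1060 days (vs. the pure-advection estimate x/v = 1080 d).

1060 days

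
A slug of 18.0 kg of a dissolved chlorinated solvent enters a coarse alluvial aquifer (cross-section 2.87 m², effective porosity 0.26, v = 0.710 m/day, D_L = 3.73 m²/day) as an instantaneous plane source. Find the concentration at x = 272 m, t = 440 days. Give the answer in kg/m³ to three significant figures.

For an instantaneous plane source, C(x,t) = M/(n_e·A·√(4πDt)) · exp(−(x−vt)²/(4Dt)), with n_e·A the pore (flow) area.
Plume center vt = 0.710 × 440 = 312.4 m, so the well at 272 m is 40.4 m upgradient of the peak.
√(4πDt) = 143.6 m, giving peak height M/(n_e·A·√(4πDt)) = 18.0/(0.26 × 2.87 × 143.6) = 0.1680 kg/m³.
(x−vt)²/(4Dt) = (-40.4)²/(4 × 3.73 × 440) = 0.2486; exp(−0.2486) = 0.7799.
C = 0.1680 × 0.7799 = 0.131 kg/m³.

0.131 kg/m³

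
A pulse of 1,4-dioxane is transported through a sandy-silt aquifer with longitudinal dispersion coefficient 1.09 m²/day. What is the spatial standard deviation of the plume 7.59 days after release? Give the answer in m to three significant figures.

Dispersive spreading gives a Gaussian with σ² = 2Dt; advection only shifts the center.
σ = √(2 × 1.09 × 7.59) = 4.07 m.

4.07 m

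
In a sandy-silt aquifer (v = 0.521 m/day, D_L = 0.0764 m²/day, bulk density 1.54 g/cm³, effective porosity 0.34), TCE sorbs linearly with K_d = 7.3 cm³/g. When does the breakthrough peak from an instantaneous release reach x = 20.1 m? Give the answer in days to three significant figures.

Retardation factor R = 1 + ρ_b·K_d/n = 1 + 1.54 × 7.3/0.34 = 34.06.
Sorption retards both mechanisms: v_R = v/R = 0.01530 m/day, D_R = D/R = 0.002243 m²/day.
Peak time from v_R²t² + 2D_R t − x² = 0: t = (√(D_R² + v_R²x²) − D_R)/v_R².
√(D_R² + v_R²x²) = √(0.002243² + 0.01530² × 20.1²) = 0.3075; v_R² = 0.0002341.
t = (0.3075 − 0.002243)/0.0002341 = 1300 days.

1300 days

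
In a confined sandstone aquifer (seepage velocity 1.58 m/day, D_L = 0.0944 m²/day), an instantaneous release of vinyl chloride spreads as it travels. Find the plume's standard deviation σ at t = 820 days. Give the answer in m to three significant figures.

Dispersive spreading gives a Gaussian with σ² = 2Dt; advection only shifts the center.
σ = √(2 × 0.0944 × 820) = 12.4 m.

12.4 m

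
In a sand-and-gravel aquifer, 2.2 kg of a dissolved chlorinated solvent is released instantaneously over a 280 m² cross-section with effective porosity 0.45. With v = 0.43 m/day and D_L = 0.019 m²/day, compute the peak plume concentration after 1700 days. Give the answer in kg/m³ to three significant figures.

0.000867 kg/m³

The peak of an instantaneous 1D plume sits at x = vt; there the Gaussian factor is 1 and C_max = M/(n_e·A·√(4πDt)), where n_e·A is the pore area the mass is dissolved in.
√(4πDt) = √(4π × 0.019 × 1700) = 20.15 m, so C_max = 2.2/(0.45 × 280 × 20.15) = 0.000867 kg/m³.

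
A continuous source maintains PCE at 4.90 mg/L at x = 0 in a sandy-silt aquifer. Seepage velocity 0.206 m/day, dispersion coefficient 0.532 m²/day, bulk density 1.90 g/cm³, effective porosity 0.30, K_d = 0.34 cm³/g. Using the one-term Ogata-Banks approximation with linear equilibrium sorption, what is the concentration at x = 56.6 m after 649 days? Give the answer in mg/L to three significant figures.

Retardation factor R = 1 + ρ_b·K_d/n = 1 + 1.90 × 0.34/0.30 = 3.153.
Sorption retards both mechanisms: v_R = v/R = 0.06533 m/day, D_R = D/R = 0.1687 m²/day.
v_R·t = 0.06533 × 649 = 42.39917 m; 2√(D_R t) = 20.93 m; argument = (56.6 − 42.39917)/20.93 = 0.6785.
C = C₀ × ½·erfc(0.6785) = 4.90 × 0.1686 = 0.826 mg/L.

0.826 mg/L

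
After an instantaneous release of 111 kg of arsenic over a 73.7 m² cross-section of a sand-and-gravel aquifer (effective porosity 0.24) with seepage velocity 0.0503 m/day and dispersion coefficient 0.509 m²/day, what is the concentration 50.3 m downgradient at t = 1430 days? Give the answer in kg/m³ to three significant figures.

0.0559 kg/m³

For an instantaneous plane source, C(x,t) = M/(n_e·A·√(4πDt)) · exp(−(x−vt)²/(4Dt)), with n_e·A the pore (flow) area.
Plume center vt = 0.0503 × 1430 = 71.929 m, so the well at 50.3 m is 21.629 m upgradient of the peak.
√(4πDt) = 95.64 m, giving peak height M/(n_e·A·√(4πDt)) = 111/(0.24 × 73.7 × 95.64) = 0.06562 kg/m³.
(x−vt)²/(4Dt) = (-21.629)²/(4 × 0.509 × 1430) = 0.1607; exp(−0.1607) = 0.8515.
C = 0.06562 × 0.8515 = 0.0559 kg/m³.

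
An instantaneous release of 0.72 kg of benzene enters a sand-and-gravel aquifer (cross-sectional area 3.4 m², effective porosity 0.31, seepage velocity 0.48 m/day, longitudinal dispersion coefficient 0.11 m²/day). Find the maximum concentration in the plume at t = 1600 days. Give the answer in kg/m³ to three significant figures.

0.0145 kg/m³

The peak of an instantaneous 1D plume sits at x = vt; there the Gaussian factor is 1 and C_max = M/(n_e·A·√(4πDt)), where n_e·A is the pore area the mass is dissolved in.
√(4πDt) = √(4π × 0.11 × 1600) = 47.03 m, so C_max = 0.72/(0.31 × 3.4 × 47.03) = 0.0145 kg/m³.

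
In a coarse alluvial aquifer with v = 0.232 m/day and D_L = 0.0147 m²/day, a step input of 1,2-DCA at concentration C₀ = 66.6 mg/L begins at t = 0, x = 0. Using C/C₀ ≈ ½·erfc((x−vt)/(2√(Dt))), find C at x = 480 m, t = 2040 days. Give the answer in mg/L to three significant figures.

For a continuous step input, C/C₀ ≈ ½·erfc((x−vt)/(2√(Dt))).
vt = 0.232 × 2040 = 473.28 m and 2√(Dt) = 2√(0.0147 × 2040) = 10.95 m.
Argument (x−vt)/(2√(Dt)) = (480 − 473.28)/10.95 = 0.6137; ½·erfc(0.6137) = 0.1927.
C = 66.6 × 0.1927 = 12.8 mg/L.

12.8 mg/L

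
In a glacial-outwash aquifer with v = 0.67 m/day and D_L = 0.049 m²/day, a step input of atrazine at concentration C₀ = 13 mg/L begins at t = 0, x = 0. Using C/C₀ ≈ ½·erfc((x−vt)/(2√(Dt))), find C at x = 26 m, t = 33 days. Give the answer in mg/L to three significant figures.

0.198 mg/L

For a continuous step input, C/C₀ ≈ ½·erfc((x−vt)/(2√(Dt))).
vt = 0.67 × 33 = 22.11 m and 2√(Dt) = 2√(0.049 × 33) = 2.543 m.
Argument (x−vt)/(2√(Dt)) = (26 − 22.11)/2.543 = 1.530; ½·erfc(1.530) = 0.01524.
C = 13 × 0.01524 = 0.198 mg/L.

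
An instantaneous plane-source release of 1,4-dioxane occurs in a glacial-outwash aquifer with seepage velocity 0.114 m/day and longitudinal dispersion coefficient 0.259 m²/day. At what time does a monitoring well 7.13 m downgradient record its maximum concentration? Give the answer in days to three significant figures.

45.7 days

For the 1D instantaneous-source solution, setting ∂C/∂t = 0 at fixed x gives v²t² + 2Dt − x² = 0, so t = (√(D² + v²x²) − D)/v².
√(D² + v²x²) = √(0.259² + 0.114² × 7.13²) = 0.8531; v² = 0.012996.
t = (0.8531 − 0.259)/0.012996 = 45.7 days (vs. the pure-advection estimate x/v = 62.5 d).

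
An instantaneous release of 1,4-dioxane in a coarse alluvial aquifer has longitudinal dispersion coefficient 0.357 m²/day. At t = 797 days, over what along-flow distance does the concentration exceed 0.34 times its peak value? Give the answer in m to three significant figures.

The plume is Gaussian with σ = √(2Dt) = √(2 × 0.357 × 797) = 23.85 m.
C/C_peak = exp(−Δx²/(2σ²)) = 0.34 ⇒ Δx = σ·√(−2 ln 0.34) = 23.85 × 1.469 = 35.04 m.
Width = 2Δx = 70.1 m.

70.1 m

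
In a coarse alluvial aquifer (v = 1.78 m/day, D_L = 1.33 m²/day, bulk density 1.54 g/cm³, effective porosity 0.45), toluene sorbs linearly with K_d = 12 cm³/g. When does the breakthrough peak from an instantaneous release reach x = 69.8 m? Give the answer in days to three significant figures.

1630 days

Retardation factor R = 1 + ρ_b·K_d/n = 1 + 1.54 × 12/0.45 = 42.07.
Sorption retards both mechanisms: v_R = v/R = 0.04231 m/day, D_R = D/R = 0.03161 m²/day.
Peak time from v_R²t² + 2D_R t − x² = 0: t = (√(D_R² + v_R²x²) − D_R)/v_R².
√(D_R² + v_R²x²) = √(0.03161² + 0.04231² × 69.8²) = 2.953; v_R² = 0.001790.
t = (2.953 − 0.03161)/0.001790 = 1630 days.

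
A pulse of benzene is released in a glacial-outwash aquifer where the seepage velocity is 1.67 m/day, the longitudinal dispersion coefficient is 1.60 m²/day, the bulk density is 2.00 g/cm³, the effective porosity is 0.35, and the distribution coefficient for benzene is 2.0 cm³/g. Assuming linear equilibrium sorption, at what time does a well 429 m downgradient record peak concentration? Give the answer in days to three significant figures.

3190 days

Retardation factor R = 1 + ρ_b·K_d/n = 1 + 2.00 × 2.0/0.35 = 12.43.
Sorption retards both mechanisms: v_R = v/R = 0.1344 m/day, D_R = D/R = 0.1287 m²/day.
Peak time from v_R²t² + 2D_R t − x² = 0: t = (√(D_R² + v_R²x²) − D_R)/v_R².
√(D_R² + v_R²x²) = √(0.1287² + 0.1344² × 429²) = 57.66; v_R² = 0.01806.
t = (57.66 − 0.1287)/0.01806 = 3190 days.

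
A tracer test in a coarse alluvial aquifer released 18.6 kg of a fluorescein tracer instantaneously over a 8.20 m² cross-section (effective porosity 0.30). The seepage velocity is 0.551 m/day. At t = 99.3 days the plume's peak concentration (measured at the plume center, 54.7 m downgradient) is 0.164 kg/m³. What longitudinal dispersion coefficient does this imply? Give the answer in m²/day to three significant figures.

At the plume center C_max = M/(n_e·A·√(4πDt)), so D = M²/(4πt·(n_e·A·C_max)²).
n_e·A·C_max = 0.30 × 8.20 × 0.164 = 0.4034 kg/m.
D = 18.6²/(4π × 99.3 × 0.4034²) = 1.70 m²/day.

1.70 m²/day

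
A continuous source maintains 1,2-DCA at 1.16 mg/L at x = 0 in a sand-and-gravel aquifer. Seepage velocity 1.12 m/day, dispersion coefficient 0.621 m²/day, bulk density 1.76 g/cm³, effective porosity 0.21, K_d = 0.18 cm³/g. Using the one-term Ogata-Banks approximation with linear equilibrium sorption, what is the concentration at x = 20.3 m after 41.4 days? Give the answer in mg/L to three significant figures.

Retardation factor R = 1 + ρ_b·K_d/n = 1 + 1.76 × 0.18/0.21 = 2.509.
Sorption retards both mechanisms: v_R = v/R = 0.4464 m/day, D_R = D/R = 0.2475 m²/day.
v_R·t = 0.4464 × 41.4 = 18.48096 m; 2√(D_R t) = 6.402 m; argument = (20.3 − 18.48096)/6.402 = 0.2841.
C = C₀ × ½·erfc(0.2841) = 1.16 × 0.3439 = 0.399 mg/L.

0.399 mg/L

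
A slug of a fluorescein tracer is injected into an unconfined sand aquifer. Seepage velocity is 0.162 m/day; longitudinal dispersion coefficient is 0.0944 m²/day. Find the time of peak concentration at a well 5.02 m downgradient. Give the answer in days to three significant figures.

For the 1D instantaneous-source solution, setting ∂C/∂t = 0 at fixed x gives v²t² + 2Dt − x² = 0, so t = (√(D² + v²x²) − D)/v².
√(D² + v²x²) = √(0.0944² + 0.162² × 5.02²) = 0.8187; v² = 0.026244.
t = (0.8187 − 0.0944)/0.026244 = 27.6 days (vs. the pure-advection estimate x/v = 31.0 d).

27.6 days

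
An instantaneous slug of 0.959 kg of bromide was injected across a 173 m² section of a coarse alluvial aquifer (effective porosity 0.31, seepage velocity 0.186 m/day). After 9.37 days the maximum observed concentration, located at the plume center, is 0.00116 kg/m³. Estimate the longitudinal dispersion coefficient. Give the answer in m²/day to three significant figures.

At the plume center C_max = M/(n_e·A·√(4πDt)), so D = M²/(4πt·(n_e·A·C_max)²).
n_e·A·C_max = 0.31 × 173 × 0.00116 = 0.06221 kg/m.
D = 0.959²/(4π × 9.37 × 0.06221²) = 2.02 m²/day.

2.02 m²/day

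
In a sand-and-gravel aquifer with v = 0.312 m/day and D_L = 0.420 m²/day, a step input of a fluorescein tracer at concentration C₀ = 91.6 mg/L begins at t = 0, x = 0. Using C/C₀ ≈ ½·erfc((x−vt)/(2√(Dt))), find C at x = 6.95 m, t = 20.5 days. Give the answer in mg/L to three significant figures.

40.9 mg/L

For a continuous step input, C/C₀ ≈ ½·erfc((x−vt)/(2√(Dt))).
vt = 0.312 × 20.5 = 6.396 m and 2√(Dt) = 2√(0.420 × 20.5) = 5.869 m.
Argument (x−vt)/(2√(Dt)) = (6.95 − 6.396)/5.869 = 0.09439; ½·erfc(0.09439) = 0.4469.
C = 91.6 × 0.4469 = 40.9 mg/L.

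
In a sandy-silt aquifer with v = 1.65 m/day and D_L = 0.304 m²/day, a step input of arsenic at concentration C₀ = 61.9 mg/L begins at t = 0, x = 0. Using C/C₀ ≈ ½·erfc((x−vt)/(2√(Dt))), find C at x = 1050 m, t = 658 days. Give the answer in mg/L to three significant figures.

59.6 mg/L

For a continuous step input, C/C₀ ≈ ½·erfc((x−vt)/(2√(Dt))).
vt = 1.65 × 658 = 1085.7 m and 2√(Dt) = 2√(0.304 × 658) = 28.29 m.
Argument (x−vt)/(2√(Dt)) = (1050 − 1085.7)/28.29 = -1.262; ½·erfc(-1.262) = 0.9628.
C = 61.9 × 0.9628 = 59.6 mg/L.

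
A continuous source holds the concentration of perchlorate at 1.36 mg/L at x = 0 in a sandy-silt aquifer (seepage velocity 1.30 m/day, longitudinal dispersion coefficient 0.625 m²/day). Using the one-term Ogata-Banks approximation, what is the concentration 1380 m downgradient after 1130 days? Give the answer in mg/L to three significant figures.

For a continuous step input, C/C₀ ≈ ½·erfc((x−vt)/(2√(Dt))).
vt = 1.30 × 1130 = 1469 m and 2√(Dt) = 2√(0.625 × 1130) = 53.15 m.
Argument (x−vt)/(2√(Dt)) = (1380 − 1469)/53.15 = -1.675; ½·erfc(-1.675) = 0.9911.
C = 1.36 × 0.9911 = 1.35 mg/L.

1.35 mg/L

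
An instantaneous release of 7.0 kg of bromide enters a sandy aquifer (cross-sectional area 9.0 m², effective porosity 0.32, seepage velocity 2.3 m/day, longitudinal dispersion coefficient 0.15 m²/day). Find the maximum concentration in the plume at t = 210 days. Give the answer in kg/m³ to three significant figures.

0.122 kg/m³

The peak of an instantaneous 1D plume sits at x = vt; there the Gaussian factor is 1 and C_max = M/(n_e·A·√(4πDt)), where n_e·A is the pore area the mass is dissolved in.
√(4πDt) = √(4π × 0.15 × 210) = 19.90 m, so C_max = 7.0/(0.32 × 9.0 × 19.90) = 0.122 kg/m³.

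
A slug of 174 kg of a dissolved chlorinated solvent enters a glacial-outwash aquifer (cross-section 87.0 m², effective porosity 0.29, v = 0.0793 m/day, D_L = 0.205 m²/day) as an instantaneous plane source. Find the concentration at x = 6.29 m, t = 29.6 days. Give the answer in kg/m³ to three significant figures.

For an instantaneous plane source, C(x,t) = M/(n_e·A·√(4πDt)) · exp(−(x−vt)²/(4Dt)), with n_e·A the pore (flow) area.
Plume center vt = 0.0793 × 29.6 = 2.34728 m, so the well at 6.29 m is 3.94272 m downgradient of the peak.
√(4πDt) = 8.732 m, giving peak height M/(n_e·A·√(4πDt)) = 174/(0.29 × 87.0 × 8.732) = 0.7898 kg/m³.
(x−vt)²/(4Dt) = (3.94272)²/(4 × 0.205 × 29.6) = 0.6405; exp(−0.6405) = 0.5270.
C = 0.7898 × 0.5270 = 0.416 kg/m³.

0.416 kg/m³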